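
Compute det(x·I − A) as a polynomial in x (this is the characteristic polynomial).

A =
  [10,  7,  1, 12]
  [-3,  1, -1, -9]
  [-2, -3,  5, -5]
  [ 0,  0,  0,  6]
x^4 - 22*x^3 + 181*x^2 - 660*x + 900

Expanding det(x·I − A) (e.g. by cofactor expansion or by noting that A is similar to its Jordan form J, which has the same characteristic polynomial as A) gives
  χ_A(x) = x^4 - 22*x^3 + 181*x^2 - 660*x + 900
which factors as (x - 6)^2*(x - 5)^2. The eigenvalues (with algebraic multiplicities) are λ = 5 with multiplicity 2, λ = 6 with multiplicity 2.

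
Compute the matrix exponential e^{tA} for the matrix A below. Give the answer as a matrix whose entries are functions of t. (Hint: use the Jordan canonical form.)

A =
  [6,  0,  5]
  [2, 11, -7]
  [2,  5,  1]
e^{tA} =
  [5*t^2*exp(6*t) + exp(6*t), 25*t^2*exp(6*t)/2, -25*t^2*exp(6*t)/2 + 5*t*exp(6*t)]
  [-2*t^2*exp(6*t) + 2*t*exp(6*t), -5*t^2*exp(6*t) + 5*t*exp(6*t) + exp(6*t), 5*t^2*exp(6*t) - 7*t*exp(6*t)]
  [2*t*exp(6*t), 5*t*exp(6*t), -5*t*exp(6*t) + exp(6*t)]

Strategy: write A = P · J · P⁻¹ where J is a Jordan canonical form, so e^{tA} = P · e^{tJ} · P⁻¹, and e^{tJ} can be computed block-by-block.

A has Jordan form
J =
  [6, 1, 0]
  [0, 6, 1]
  [0, 0, 6]
(up to reordering of blocks).

Per-block formulas:
  For a 3×3 Jordan block J_3(6): exp(t · J_3(6)) = e^(6t)·(I + t·N + (t^2/2)·N^2), where N is the 3×3 nilpotent shift.

After assembling e^{tJ} and conjugating by P, we get:

e^{tA} =
  [5*t^2*exp(6*t) + exp(6*t), 25*t^2*exp(6*t)/2, -25*t^2*exp(6*t)/2 + 5*t*exp(6*t)]
  [-2*t^2*exp(6*t) + 2*t*exp(6*t), -5*t^2*exp(6*t) + 5*t*exp(6*t) + exp(6*t), 5*t^2*exp(6*t) - 7*t*exp(6*t)]
  [2*t*exp(6*t), 5*t*exp(6*t), -5*t*exp(6*t) + exp(6*t)]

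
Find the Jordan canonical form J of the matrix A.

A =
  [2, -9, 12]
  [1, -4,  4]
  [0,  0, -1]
J_2(-1) ⊕ J_1(-1)

The characteristic polynomial is
  det(x·I − A) = x^3 + 3*x^2 + 3*x + 1 = (x + 1)^3

Eigenvalues and multiplicities (the geometric multiplicity of λ is n − rank(A − λI), which equals the number of Jordan blocks for λ):
  λ = -1: algebraic multiplicity = 3, geometric multiplicity = 2

Determining the block sizes for each eigenvalue:
  λ = -1: 2 blocks summing to 3 forces exactly one block of size 2 and the rest size 1 → block sizes [2, 1]

Assembling the blocks gives a Jordan form
J =
  [-1,  1,  0]
  [ 0, -1,  0]
  [ 0,  0, -1]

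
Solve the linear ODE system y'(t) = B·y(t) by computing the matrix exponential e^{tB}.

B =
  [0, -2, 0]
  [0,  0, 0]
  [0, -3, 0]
e^{tB} =
  [1, -2*t, 0]
  [0, 1, 0]
  [0, -3*t, 1]

Strategy: write B = P · J · P⁻¹ where J is a Jordan canonical form, so e^{tB} = P · e^{tJ} · P⁻¹, and e^{tJ} can be computed block-by-block.

B has Jordan form
J =
  [0, 1, 0]
  [0, 0, 0]
  [0, 0, 0]
(up to reordering of blocks).

Per-block formulas:
  For a 1×1 block at λ = 0: exp(t · [0]) = [e^(0t)].
  For a 2×2 Jordan block J_2(0): exp(t · J_2(0)) = e^(0t)·(I + t·N), where N is the 2×2 nilpotent shift.

After assembling e^{tJ} and conjugating by P, we get:

e^{tB} =
  [1, -2*t, 0]
  [0, 1, 0]
  [0, -3*t, 1]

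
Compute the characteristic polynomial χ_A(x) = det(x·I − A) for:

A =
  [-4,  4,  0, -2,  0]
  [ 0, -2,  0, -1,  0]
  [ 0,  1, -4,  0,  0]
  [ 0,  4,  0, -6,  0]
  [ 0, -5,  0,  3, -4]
x^5 + 20*x^4 + 160*x^3 + 640*x^2 + 1280*x + 1024

Expanding det(x·I − A) (e.g. by cofactor expansion or by noting that A is similar to its Jordan form J, which has the same characteristic polynomial as A) gives
  χ_A(x) = x^5 + 20*x^4 + 160*x^3 + 640*x^2 + 1280*x + 1024
which factors as (x + 4)^5. The eigenvalues (with algebraic multiplicities) are λ = -4 with multiplicity 5.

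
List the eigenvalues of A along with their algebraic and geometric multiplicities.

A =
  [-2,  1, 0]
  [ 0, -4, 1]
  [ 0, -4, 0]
λ = -2: alg = 3, geom = 1

Step 1 — factor the characteristic polynomial to read off the algebraic multiplicities:
  χ_A(x) = (x + 2)^3

Step 2 — compute geometric multiplicities via the rank-nullity identity g(λ) = n − rank(A − λI):
  rank(A − (-2)·I) = 2, so dim ker(A − (-2)·I) = n − 2 = 1

Summary:
  λ = -2: algebraic multiplicity = 3, geometric multiplicity = 1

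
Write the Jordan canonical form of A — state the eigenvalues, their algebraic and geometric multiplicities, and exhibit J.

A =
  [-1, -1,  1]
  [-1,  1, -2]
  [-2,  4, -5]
J_2(-2) ⊕ J_1(-1)

The characteristic polynomial is
  det(x·I − A) = x^3 + 5*x^2 + 8*x + 4 = (x + 1)*(x + 2)^2

Eigenvalues and multiplicities (the geometric multiplicity of λ is n − rank(A − λI), which equals the number of Jordan blocks for λ):
  λ = -2: algebraic multiplicity = 2, geometric multiplicity = 1
  λ = -1: algebraic multiplicity = 1, geometric multiplicity = 1

Determining the block sizes for each eigenvalue:
  λ = -2: one block (gm = 1), so the single block has size am = 2 → block sizes [2]
  λ = -1: one block (gm = 1), so the single block has size am = 1 → block sizes [1]

Assembling the blocks gives a Jordan form
J =
  [-2,  1,  0]
  [ 0, -2,  0]
  [ 0,  0, -1]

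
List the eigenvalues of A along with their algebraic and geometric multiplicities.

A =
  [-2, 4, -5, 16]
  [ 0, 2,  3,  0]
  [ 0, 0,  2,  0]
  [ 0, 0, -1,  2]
λ = -2: alg = 1, geom = 1; λ = 2: alg = 3, geom = 2

Step 1 — factor the characteristic polynomial to read off the algebraic multiplicities:
  χ_A(x) = (x - 2)^3*(x + 2)

Step 2 — compute geometric multiplicities via the rank-nullity identity g(λ) = n − rank(A − λI):
  rank(A − (-2)·I) = 3, so dim ker(A − (-2)·I) = n − 3 = 1
  rank(A − (2)·I) = 2, so dim ker(A − (2)·I) = n − 2 = 2

Summary:
  λ = -2: algebraic multiplicity = 1, geometric multiplicity = 1
  λ = 2: algebraic multiplicity = 3, geometric multiplicity = 2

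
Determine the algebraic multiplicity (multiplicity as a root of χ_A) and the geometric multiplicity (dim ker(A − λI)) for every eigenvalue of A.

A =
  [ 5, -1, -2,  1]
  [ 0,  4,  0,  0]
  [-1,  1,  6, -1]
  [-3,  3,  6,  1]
λ = 4: alg = 4, geom = 3

Step 1 — factor the characteristic polynomial to read off the algebraic multiplicities:
  χ_A(x) = (x - 4)^4

Step 2 — compute geometric multiplicities via the rank-nullity identity g(λ) = n − rank(A − λI):
  rank(A − (4)·I) = 1, so dim ker(A − (4)·I) = n − 1 = 3

Summary:
  λ = 4: algebraic multiplicity = 4, geometric multiplicity = 3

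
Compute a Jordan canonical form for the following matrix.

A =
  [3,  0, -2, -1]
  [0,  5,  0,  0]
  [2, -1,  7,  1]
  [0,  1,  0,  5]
J_3(5) ⊕ J_1(5)

The characteristic polynomial is
  det(x·I − A) = x^4 - 20*x^3 + 150*x^2 - 500*x + 625 = (x - 5)^4

Eigenvalues and multiplicities (the geometric multiplicity of λ is n − rank(A − λI), which equals the number of Jordan blocks for λ):
  λ = 5: algebraic multiplicity = 4, geometric multiplicity = 2

Determining the block sizes for each eigenvalue:
  λ = 5: with am = 4 and gm = 2, the partition is not yet determined (e.g. several partitions of 4 into 2 parts exist). Let N = A − (5)·I. Computing rank(N^1) = 2, rank(N^2) = 1, rank(N^3) = 0; the number of blocks of size ≥ j is rank(N^{j−1}) − rank(N^j), giving [2, 1, 1]. So we have 1 block(s) of size 3, 1 block(s) of size 1 → block sizes [3, 1]

Assembling the blocks gives a Jordan form
J =
  [5, 1, 0, 0]
  [0, 5, 1, 0]
  [0, 0, 5, 0]
  [0, 0, 0, 5]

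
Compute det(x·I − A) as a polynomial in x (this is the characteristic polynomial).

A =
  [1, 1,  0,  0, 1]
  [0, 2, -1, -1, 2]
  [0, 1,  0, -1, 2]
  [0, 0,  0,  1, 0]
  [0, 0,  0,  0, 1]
x^5 - 5*x^4 + 10*x^3 - 10*x^2 + 5*x - 1

Expanding det(x·I − A) (e.g. by cofactor expansion or by noting that A is similar to its Jordan form J, which has the same characteristic polynomial as A) gives
  χ_A(x) = x^5 - 5*x^4 + 10*x^3 - 10*x^2 + 5*x - 1
which factors as (x - 1)^5. The eigenvalues (with algebraic multiplicities) are λ = 1 with multiplicity 5.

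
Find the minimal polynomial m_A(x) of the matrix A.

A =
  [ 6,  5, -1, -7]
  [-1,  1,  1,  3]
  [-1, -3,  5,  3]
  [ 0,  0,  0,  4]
x^3 - 12*x^2 + 48*x - 64

The characteristic polynomial is χ_A(x) = (x - 4)^4, so the eigenvalues are known. The minimal polynomial is
  m_A(x) = Π_λ (x − λ)^{k_λ}
where k_λ is the size of the *largest* Jordan block for λ (equivalently, the smallest k with (A − λI)^k v = 0 for every generalised eigenvector v of λ).

  λ = 4: largest Jordan block has size 3, contributing (x − 4)^3

So m_A(x) = (x - 4)^3 = x^3 - 12*x^2 + 48*x - 64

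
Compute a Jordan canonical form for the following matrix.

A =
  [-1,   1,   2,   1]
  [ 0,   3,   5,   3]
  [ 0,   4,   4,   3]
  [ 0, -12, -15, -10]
J_2(-1) ⊕ J_2(-1)

The characteristic polynomial is
  det(x·I − A) = x^4 + 4*x^3 + 6*x^2 + 4*x + 1 = (x + 1)^4

Eigenvalues and multiplicities (the geometric multiplicity of λ is n − rank(A − λI), which equals the number of Jordan blocks for λ):
  λ = -1: algebraic multiplicity = 4, geometric multiplicity = 2

Determining the block sizes for each eigenvalue:
  λ = -1: with am = 4 and gm = 2, the partition is not yet determined (e.g. several partitions of 4 into 2 parts exist). Let N = A − (-1)·I. Computing rank(N^1) = 2, rank(N^2) = 0; the number of blocks of size ≥ j is rank(N^{j−1}) − rank(N^j), giving [2, 2]. So we have 2 block(s) of size 2 → block sizes [2, 2]

Assembling the blocks gives a Jordan form
J =
  [-1,  1,  0,  0]
  [ 0, -1,  0,  0]
  [ 0,  0, -1,  1]
  [ 0,  0,  0, -1]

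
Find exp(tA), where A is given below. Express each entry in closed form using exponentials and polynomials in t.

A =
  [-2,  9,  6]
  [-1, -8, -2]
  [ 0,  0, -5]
e^{tA} =
  [3*t*exp(-5*t) + exp(-5*t), 9*t*exp(-5*t), 6*t*exp(-5*t)]
  [-t*exp(-5*t), -3*t*exp(-5*t) + exp(-5*t), -2*t*exp(-5*t)]
  [0, 0, exp(-5*t)]

Strategy: write A = P · J · P⁻¹ where J is a Jordan canonical form, so e^{tA} = P · e^{tJ} · P⁻¹, and e^{tJ} can be computed block-by-block.

A has Jordan form
J =
  [-5,  1,  0]
  [ 0, -5,  0]
  [ 0,  0, -5]
(up to reordering of blocks).

Per-block formulas:
  For a 2×2 Jordan block J_2(-5): exp(t · J_2(-5)) = e^(-5t)·(I + t·N), where N is the 2×2 nilpotent shift.
  For a 1×1 block at λ = -5: exp(t · [-5]) = [e^(-5t)].

After assembling e^{tJ} and conjugating by P, we get:

e^{tA} =
  [3*t*exp(-5*t) + exp(-5*t), 9*t*exp(-5*t), 6*t*exp(-5*t)]
  [-t*exp(-5*t), -3*t*exp(-5*t) + exp(-5*t), -2*t*exp(-5*t)]
  [0, 0, exp(-5*t)]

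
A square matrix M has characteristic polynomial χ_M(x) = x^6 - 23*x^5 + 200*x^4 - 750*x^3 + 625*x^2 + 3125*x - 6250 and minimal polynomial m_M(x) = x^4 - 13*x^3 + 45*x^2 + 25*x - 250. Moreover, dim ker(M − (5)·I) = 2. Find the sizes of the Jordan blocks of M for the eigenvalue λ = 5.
Block sizes for λ = 5: [3, 2]

Step 1 — from the characteristic polynomial, algebraic multiplicity of λ = 5 is 5. From dim ker(M − (5)·I) = 2, there are exactly 2 Jordan blocks for λ = 5.
Step 2 — from the minimal polynomial, the factor (x − 5)^3 tells us the largest block for λ = 5 has size 3.
Step 3 — with total size 5, 2 blocks, and largest block 3, the block sizes (in nonincreasing order) are [3, 2].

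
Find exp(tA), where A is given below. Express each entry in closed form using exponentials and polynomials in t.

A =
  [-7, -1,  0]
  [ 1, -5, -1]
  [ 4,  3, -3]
e^{tA} =
  [3*t^2*exp(-5*t)/2 - 2*t*exp(-5*t) + exp(-5*t), t^2*exp(-5*t) - t*exp(-5*t), t^2*exp(-5*t)/2]
  [-3*t^2*exp(-5*t) + t*exp(-5*t), -2*t^2*exp(-5*t) + exp(-5*t), -t^2*exp(-5*t) - t*exp(-5*t)]
  [3*t^2*exp(-5*t)/2 + 4*t*exp(-5*t), t^2*exp(-5*t) + 3*t*exp(-5*t), t^2*exp(-5*t)/2 + 2*t*exp(-5*t) + exp(-5*t)]

Strategy: write A = P · J · P⁻¹ where J is a Jordan canonical form, so e^{tA} = P · e^{tJ} · P⁻¹, and e^{tJ} can be computed block-by-block.

A has Jordan form
J =
  [-5,  1,  0]
  [ 0, -5,  1]
  [ 0,  0, -5]
(up to reordering of blocks).

Per-block formulas:
  For a 3×3 Jordan block J_3(-5): exp(t · J_3(-5)) = e^(-5t)·(I + t·N + (t^2/2)·N^2), where N is the 3×3 nilpotent shift.

After assembling e^{tJ} and conjugating by P, we get:

e^{tA} =
  [3*t^2*exp(-5*t)/2 - 2*t*exp(-5*t) + exp(-5*t), t^2*exp(-5*t) - t*exp(-5*t), t^2*exp(-5*t)/2]
  [-3*t^2*exp(-5*t) + t*exp(-5*t), -2*t^2*exp(-5*t) + exp(-5*t), -t^2*exp(-5*t) - t*exp(-5*t)]
  [3*t^2*exp(-5*t)/2 + 4*t*exp(-5*t), t^2*exp(-5*t) + 3*t*exp(-5*t), t^2*exp(-5*t)/2 + 2*t*exp(-5*t) + exp(-5*t)]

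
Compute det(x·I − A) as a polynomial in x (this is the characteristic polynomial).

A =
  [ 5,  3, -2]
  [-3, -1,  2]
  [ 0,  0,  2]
x^3 - 6*x^2 + 12*x - 8

Expanding det(x·I − A) (e.g. by cofactor expansion or by noting that A is similar to its Jordan form J, which has the same characteristic polynomial as A) gives
  χ_A(x) = x^3 - 6*x^2 + 12*x - 8
which factors as (x - 2)^3. The eigenvalues (with algebraic multiplicities) are λ = 2 with multiplicity 3.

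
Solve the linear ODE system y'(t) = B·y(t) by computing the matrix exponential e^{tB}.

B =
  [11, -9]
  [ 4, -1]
e^{tB} =
  [6*t*exp(5*t) + exp(5*t), -9*t*exp(5*t)]
  [4*t*exp(5*t), -6*t*exp(5*t) + exp(5*t)]

Strategy: write B = P · J · P⁻¹ where J is a Jordan canonical form, so e^{tB} = P · e^{tJ} · P⁻¹, and e^{tJ} can be computed block-by-block.

B has Jordan form
J =
  [5, 1]
  [0, 5]
(up to reordering of blocks).

Per-block formulas:
  For a 2×2 Jordan block J_2(5): exp(t · J_2(5)) = e^(5t)·(I + t·N), where N is the 2×2 nilpotent shift.

After assembling e^{tJ} and conjugating by P, we get:

e^{tB} =
  [6*t*exp(5*t) + exp(5*t), -9*t*exp(5*t)]
  [4*t*exp(5*t), -6*t*exp(5*t) + exp(5*t)]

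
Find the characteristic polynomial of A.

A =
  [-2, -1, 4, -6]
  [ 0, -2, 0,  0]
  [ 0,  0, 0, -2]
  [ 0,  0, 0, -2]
x^4 + 6*x^3 + 12*x^2 + 8*x

Expanding det(x·I − A) (e.g. by cofactor expansion or by noting that A is similar to its Jordan form J, which has the same characteristic polynomial as A) gives
  χ_A(x) = x^4 + 6*x^3 + 12*x^2 + 8*x
which factors as x*(x + 2)^3. The eigenvalues (with algebraic multiplicities) are λ = -2 with multiplicity 3, λ = 0 with multiplicity 1.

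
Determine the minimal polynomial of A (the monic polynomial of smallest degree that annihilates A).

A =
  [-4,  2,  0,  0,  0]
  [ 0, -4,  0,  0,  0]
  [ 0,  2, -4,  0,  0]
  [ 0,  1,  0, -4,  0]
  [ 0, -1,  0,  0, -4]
x^2 + 8*x + 16

The characteristic polynomial is χ_A(x) = (x + 4)^5, so the eigenvalues are known. The minimal polynomial is
  m_A(x) = Π_λ (x − λ)^{k_λ}
where k_λ is the size of the *largest* Jordan block for λ (equivalently, the smallest k with (A − λI)^k v = 0 for every generalised eigenvector v of λ).

  λ = -4: largest Jordan block has size 2, contributing (x + 4)^2

So m_A(x) = (x + 4)^2 = x^2 + 8*x + 16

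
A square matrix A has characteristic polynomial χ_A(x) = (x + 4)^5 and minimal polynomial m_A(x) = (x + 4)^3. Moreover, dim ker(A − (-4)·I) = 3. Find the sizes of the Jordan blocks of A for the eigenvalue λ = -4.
Block sizes for λ = -4: [3, 1, 1]

Step 1 — from the characteristic polynomial, algebraic multiplicity of λ = -4 is 5. From dim ker(A − (-4)·I) = 3, there are exactly 3 Jordan blocks for λ = -4.
Step 2 — from the minimal polynomial, the factor (x + 4)^3 tells us the largest block for λ = -4 has size 3.
Step 3 — with total size 5, 3 blocks, and largest block 3, the block sizes (in nonincreasing order) are [3, 1, 1].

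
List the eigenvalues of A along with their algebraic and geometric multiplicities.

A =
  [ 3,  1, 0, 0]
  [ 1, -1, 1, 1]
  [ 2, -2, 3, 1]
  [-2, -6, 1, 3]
λ = 2: alg = 4, geom = 2

Step 1 — factor the characteristic polynomial to read off the algebraic multiplicities:
  χ_A(x) = (x - 2)^4

Step 2 — compute geometric multiplicities via the rank-nullity identity g(λ) = n − rank(A − λI):
  rank(A − (2)·I) = 2, so dim ker(A − (2)·I) = n − 2 = 2

Summary:
  λ = 2: algebraic multiplicity = 4, geometric multiplicity = 2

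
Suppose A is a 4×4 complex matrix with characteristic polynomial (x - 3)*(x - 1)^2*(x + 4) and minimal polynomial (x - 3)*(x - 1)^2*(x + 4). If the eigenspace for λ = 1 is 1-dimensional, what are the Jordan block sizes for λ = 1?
Block sizes for λ = 1: [2]

Step 1 — from the characteristic polynomial, algebraic multiplicity of λ = 1 is 2. From dim ker(A − (1)·I) = 1, there are exactly 1 Jordan blocks for λ = 1.
Step 2 — from the minimal polynomial, the factor (x − 1)^2 tells us the largest block for λ = 1 has size 2.
Step 3 — with total size 2, 1 blocks, and largest block 2, the block sizes (in nonincreasing order) are [2].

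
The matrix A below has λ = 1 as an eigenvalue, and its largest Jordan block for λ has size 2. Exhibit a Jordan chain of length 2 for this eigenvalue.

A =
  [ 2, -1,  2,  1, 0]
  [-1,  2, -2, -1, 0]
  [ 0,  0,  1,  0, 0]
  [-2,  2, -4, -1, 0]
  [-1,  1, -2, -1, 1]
A Jordan chain for λ = 1 of length 2:
v_1 = (1, -1, 0, -2, -1)ᵀ
v_2 = (1, 0, 0, 0, 0)ᵀ

Let N = A − (1)·I. We want v_2 with N^2 v_2 = 0 but N^1 v_2 ≠ 0; then v_{j-1} := N · v_j for j = 2, …, 2.

Pick v_2 = (1, 0, 0, 0, 0)ᵀ.
Then v_1 = N · v_2 = (1, -1, 0, -2, -1)ᵀ.

Sanity check: (A − (1)·I) v_1 = (0, 0, 0, 0, 0)ᵀ = 0. ✓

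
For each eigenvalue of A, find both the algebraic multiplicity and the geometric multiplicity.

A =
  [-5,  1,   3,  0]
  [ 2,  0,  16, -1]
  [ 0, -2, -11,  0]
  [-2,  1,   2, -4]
λ = -5: alg = 4, geom = 2

Step 1 — factor the characteristic polynomial to read off the algebraic multiplicities:
  χ_A(x) = (x + 5)^4

Step 2 — compute geometric multiplicities via the rank-nullity identity g(λ) = n − rank(A − λI):
  rank(A − (-5)·I) = 2, so dim ker(A − (-5)·I) = n − 2 = 2

Summary:
  λ = -5: algebraic multiplicity = 4, geometric multiplicity = 2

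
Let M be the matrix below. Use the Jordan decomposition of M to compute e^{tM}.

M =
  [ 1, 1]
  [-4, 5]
e^{tM} =
  [-2*t*exp(3*t) + exp(3*t), t*exp(3*t)]
  [-4*t*exp(3*t), 2*t*exp(3*t) + exp(3*t)]

Strategy: write M = P · J · P⁻¹ where J is a Jordan canonical form, so e^{tM} = P · e^{tJ} · P⁻¹, and e^{tJ} can be computed block-by-block.

M has Jordan form
J =
  [3, 1]
  [0, 3]
(up to reordering of blocks).

Per-block formulas:
  For a 2×2 Jordan block J_2(3): exp(t · J_2(3)) = e^(3t)·(I + t·N), where N is the 2×2 nilpotent shift.

After assembling e^{tJ} and conjugating by P, we get:

e^{tM} =
  [-2*t*exp(3*t) + exp(3*t), t*exp(3*t)]
  [-4*t*exp(3*t), 2*t*exp(3*t) + exp(3*t)]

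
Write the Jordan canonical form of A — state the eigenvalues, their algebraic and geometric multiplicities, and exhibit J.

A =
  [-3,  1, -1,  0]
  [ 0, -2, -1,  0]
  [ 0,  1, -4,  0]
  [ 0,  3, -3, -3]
J_2(-3) ⊕ J_1(-3) ⊕ J_1(-3)

The characteristic polynomial is
  det(x·I − A) = x^4 + 12*x^3 + 54*x^2 + 108*x + 81 = (x + 3)^4

Eigenvalues and multiplicities (the geometric multiplicity of λ is n − rank(A − λI), which equals the number of Jordan blocks for λ):
  λ = -3: algebraic multiplicity = 4, geometric multiplicity = 3

Determining the block sizes for each eigenvalue:
  λ = -3: 3 blocks summing to 4 forces exactly one block of size 2 and the rest size 1 → block sizes [2, 1, 1]

Assembling the blocks gives a Jordan form
J =
  [-3,  1,  0,  0]
  [ 0, -3,  0,  0]
  [ 0,  0, -3,  0]
  [ 0,  0,  0, -3]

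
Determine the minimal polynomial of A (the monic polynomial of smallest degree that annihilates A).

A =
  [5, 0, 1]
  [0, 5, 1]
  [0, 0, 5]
x^2 - 10*x + 25

The characteristic polynomial is χ_A(x) = (x - 5)^3, so the eigenvalues are known. The minimal polynomial is
  m_A(x) = Π_λ (x − λ)^{k_λ}
where k_λ is the size of the *largest* Jordan block for λ (equivalently, the smallest k with (A − λI)^k v = 0 for every generalised eigenvector v of λ).

  λ = 5: largest Jordan block has size 2, contributing (x − 5)^2

So m_A(x) = (x - 5)^2 = x^2 - 10*x + 25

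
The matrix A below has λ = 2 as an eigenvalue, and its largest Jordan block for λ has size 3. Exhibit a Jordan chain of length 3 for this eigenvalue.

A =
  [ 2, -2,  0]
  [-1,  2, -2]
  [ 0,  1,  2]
A Jordan chain for λ = 2 of length 3:
v_1 = (2, 0, -1)ᵀ
v_2 = (0, -1, 0)ᵀ
v_3 = (1, 0, 0)ᵀ

Let N = A − (2)·I. We want v_3 with N^3 v_3 = 0 but N^2 v_3 ≠ 0; then v_{j-1} := N · v_j for j = 3, …, 2.

Pick v_3 = (1, 0, 0)ᵀ.
Then v_2 = N · v_3 = (0, -1, 0)ᵀ.
Then v_1 = N · v_2 = (2, 0, -1)ᵀ.

Sanity check: (A − (2)·I) v_1 = (0, 0, 0)ᵀ = 0. ✓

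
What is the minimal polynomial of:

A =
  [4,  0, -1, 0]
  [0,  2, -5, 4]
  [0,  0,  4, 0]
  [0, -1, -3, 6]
x^3 - 12*x^2 + 48*x - 64

The characteristic polynomial is χ_A(x) = (x - 4)^4, so the eigenvalues are known. The minimal polynomial is
  m_A(x) = Π_λ (x − λ)^{k_λ}
where k_λ is the size of the *largest* Jordan block for λ (equivalently, the smallest k with (A − λI)^k v = 0 for every generalised eigenvector v of λ).

  λ = 4: largest Jordan block has size 3, contributing (x − 4)^3

So m_A(x) = (x - 4)^3 = x^3 - 12*x^2 + 48*x - 64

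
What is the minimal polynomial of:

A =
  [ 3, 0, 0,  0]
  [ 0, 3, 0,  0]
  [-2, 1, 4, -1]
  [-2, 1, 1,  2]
x^2 - 6*x + 9

The characteristic polynomial is χ_A(x) = (x - 3)^4, so the eigenvalues are known. The minimal polynomial is
  m_A(x) = Π_λ (x − λ)^{k_λ}
where k_λ is the size of the *largest* Jordan block for λ (equivalently, the smallest k with (A − λI)^k v = 0 for every generalised eigenvector v of λ).

  λ = 3: largest Jordan block has size 2, contributing (x − 3)^2

So m_A(x) = (x - 3)^2 = x^2 - 6*x + 9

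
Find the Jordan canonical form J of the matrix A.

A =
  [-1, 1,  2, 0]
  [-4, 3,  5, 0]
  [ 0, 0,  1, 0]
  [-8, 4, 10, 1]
J_3(1) ⊕ J_1(1)

The characteristic polynomial is
  det(x·I − A) = x^4 - 4*x^3 + 6*x^2 - 4*x + 1 = (x - 1)^4

Eigenvalues and multiplicities (the geometric multiplicity of λ is n − rank(A − λI), which equals the number of Jordan blocks for λ):
  λ = 1: algebraic multiplicity = 4, geometric multiplicity = 2

Determining the block sizes for each eigenvalue:
  λ = 1: with am = 4 and gm = 2, the partition is not yet determined (e.g. several partitions of 4 into 2 parts exist). Let N = A − (1)·I. Computing rank(N^1) = 2, rank(N^2) = 1, rank(N^3) = 0; the number of blocks of size ≥ j is rank(N^{j−1}) − rank(N^j), giving [2, 1, 1]. So we have 1 block(s) of size 3, 1 block(s) of size 1 → block sizes [3, 1]

Assembling the blocks gives a Jordan form
J =
  [1, 1, 0, 0]
  [0, 1, 1, 0]
  [0, 0, 1, 0]
  [0, 0, 0, 1]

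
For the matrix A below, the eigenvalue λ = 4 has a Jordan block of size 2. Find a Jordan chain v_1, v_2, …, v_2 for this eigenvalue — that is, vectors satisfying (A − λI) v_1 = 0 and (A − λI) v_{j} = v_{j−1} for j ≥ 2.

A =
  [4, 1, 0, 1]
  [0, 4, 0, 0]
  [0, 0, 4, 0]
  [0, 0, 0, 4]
A Jordan chain for λ = 4 of length 2:
v_1 = (1, 0, 0, 0)ᵀ
v_2 = (0, 1, 0, 0)ᵀ

Let N = A − (4)·I. We want v_2 with N^2 v_2 = 0 but N^1 v_2 ≠ 0; then v_{j-1} := N · v_j for j = 2, …, 2.

Pick v_2 = (0, 1, 0, 0)ᵀ.
Then v_1 = N · v_2 = (1, 0, 0, 0)ᵀ.

Sanity check: (A − (4)·I) v_1 = (0, 0, 0, 0)ᵀ = 0. ✓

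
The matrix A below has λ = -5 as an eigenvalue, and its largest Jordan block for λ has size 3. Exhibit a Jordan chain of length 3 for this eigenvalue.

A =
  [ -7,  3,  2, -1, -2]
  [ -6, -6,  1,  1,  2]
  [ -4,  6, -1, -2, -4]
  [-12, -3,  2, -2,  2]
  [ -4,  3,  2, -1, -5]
A Jordan chain for λ = -5 of length 3:
v_1 = (-2, -2, -4, -6, -2)ᵀ
v_2 = (-1, -3, -2, -7, -1)ᵀ
v_3 = (0, 1, -2, 0, 0)ᵀ

Let N = A − (-5)·I. We want v_3 with N^3 v_3 = 0 but N^2 v_3 ≠ 0; then v_{j-1} := N · v_j for j = 3, …, 2.

Pick v_3 = (0, 1, -2, 0, 0)ᵀ.
Then v_2 = N · v_3 = (-1, -3, -2, -7, -1)ᵀ.
Then v_1 = N · v_2 = (-2, -2, -4, -6, -2)ᵀ.

Sanity check: (A − (-5)·I) v_1 = (0, 0, 0, 0, 0)ᵀ = 0. ✓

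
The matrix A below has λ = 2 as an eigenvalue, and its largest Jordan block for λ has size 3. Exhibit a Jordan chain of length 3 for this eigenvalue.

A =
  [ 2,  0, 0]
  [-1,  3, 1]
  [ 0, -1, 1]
A Jordan chain for λ = 2 of length 3:
v_1 = (0, -1, 1)ᵀ
v_2 = (0, -1, 0)ᵀ
v_3 = (1, 0, 0)ᵀ

Let N = A − (2)·I. We want v_3 with N^3 v_3 = 0 but N^2 v_3 ≠ 0; then v_{j-1} := N · v_j for j = 3, …, 2.

Pick v_3 = (1, 0, 0)ᵀ.
Then v_2 = N · v_3 = (0, -1, 0)ᵀ.
Then v_1 = N · v_2 = (0, -1, 1)ᵀ.

Sanity check: (A − (2)·I) v_1 = (0, 0, 0)ᵀ = 0. ✓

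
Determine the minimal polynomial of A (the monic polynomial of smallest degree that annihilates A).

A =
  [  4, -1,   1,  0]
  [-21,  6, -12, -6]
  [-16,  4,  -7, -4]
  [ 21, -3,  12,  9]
x^3 - 9*x^2 + 27*x - 27

The characteristic polynomial is χ_A(x) = (x - 3)^4, so the eigenvalues are known. The minimal polynomial is
  m_A(x) = Π_λ (x − λ)^{k_λ}
where k_λ is the size of the *largest* Jordan block for λ (equivalently, the smallest k with (A − λI)^k v = 0 for every generalised eigenvector v of λ).

  λ = 3: largest Jordan block has size 3, contributing (x − 3)^3

So m_A(x) = (x - 3)^3 = x^3 - 9*x^2 + 27*x - 27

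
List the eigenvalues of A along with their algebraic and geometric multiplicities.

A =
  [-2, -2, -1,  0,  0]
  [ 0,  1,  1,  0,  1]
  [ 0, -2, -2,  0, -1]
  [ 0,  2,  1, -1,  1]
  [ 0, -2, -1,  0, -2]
λ = -2: alg = 1, geom = 1; λ = -1: alg = 4, geom = 3

Step 1 — factor the characteristic polynomial to read off the algebraic multiplicities:
  χ_A(x) = (x + 1)^4*(x + 2)

Step 2 — compute geometric multiplicities via the rank-nullity identity g(λ) = n − rank(A − λI):
  rank(A − (-2)·I) = 4, so dim ker(A − (-2)·I) = n − 4 = 1
  rank(A − (-1)·I) = 2, so dim ker(A − (-1)·I) = n − 2 = 3

Summary:
  λ = -2: algebraic multiplicity = 1, geometric multiplicity = 1
  λ = -1: algebraic multiplicity = 4, geometric multiplicity = 3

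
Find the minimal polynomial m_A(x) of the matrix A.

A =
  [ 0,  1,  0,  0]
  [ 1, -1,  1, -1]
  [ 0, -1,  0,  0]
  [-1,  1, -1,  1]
x^3

The characteristic polynomial is χ_A(x) = x^4, so the eigenvalues are known. The minimal polynomial is
  m_A(x) = Π_λ (x − λ)^{k_λ}
where k_λ is the size of the *largest* Jordan block for λ (equivalently, the smallest k with (A − λI)^k v = 0 for every generalised eigenvector v of λ).

  λ = 0: largest Jordan block has size 3, contributing (x − 0)^3

So m_A(x) = x^3 = x^3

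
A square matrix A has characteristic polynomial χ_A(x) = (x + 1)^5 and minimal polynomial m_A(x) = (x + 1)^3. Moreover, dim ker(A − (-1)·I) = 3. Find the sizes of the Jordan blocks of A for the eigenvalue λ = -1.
Block sizes for λ = -1: [3, 1, 1]

Step 1 — from the characteristic polynomial, algebraic multiplicity of λ = -1 is 5. From dim ker(A − (-1)·I) = 3, there are exactly 3 Jordan blocks for λ = -1.
Step 2 — from the minimal polynomial, the factor (x + 1)^3 tells us the largest block for λ = -1 has size 3.
Step 3 — with total size 5, 3 blocks, and largest block 3, the block sizes (in nonincreasing order) are [3, 1, 1].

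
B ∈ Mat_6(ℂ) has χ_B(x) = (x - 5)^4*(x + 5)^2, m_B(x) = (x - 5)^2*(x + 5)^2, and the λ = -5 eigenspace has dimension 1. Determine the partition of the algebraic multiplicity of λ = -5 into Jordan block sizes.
Block sizes for λ = -5: [2]

Step 1 — from the characteristic polynomial, algebraic multiplicity of λ = -5 is 2. From dim ker(B − (-5)·I) = 1, there are exactly 1 Jordan blocks for λ = -5.
Step 2 — from the minimal polynomial, the factor (x + 5)^2 tells us the largest block for λ = -5 has size 2.
Step 3 — with total size 2, 1 blocks, and largest block 2, the block sizes (in nonincreasing order) are [2].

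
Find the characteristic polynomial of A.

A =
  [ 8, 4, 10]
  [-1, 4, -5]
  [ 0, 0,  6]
x^3 - 18*x^2 + 108*x - 216

Expanding det(x·I − A) (e.g. by cofactor expansion or by noting that A is similar to its Jordan form J, which has the same characteristic polynomial as A) gives
  χ_A(x) = x^3 - 18*x^2 + 108*x - 216
which factors as (x - 6)^3. The eigenvalues (with algebraic multiplicities) are λ = 6 with multiplicity 3.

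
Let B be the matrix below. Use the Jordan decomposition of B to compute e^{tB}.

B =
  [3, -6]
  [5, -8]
e^{tB} =
  [6*exp(-2*t) - 5*exp(-3*t), -6*exp(-2*t) + 6*exp(-3*t)]
  [5*exp(-2*t) - 5*exp(-3*t), -5*exp(-2*t) + 6*exp(-3*t)]

Strategy: write B = P · J · P⁻¹ where J is a Jordan canonical form, so e^{tB} = P · e^{tJ} · P⁻¹, and e^{tJ} can be computed block-by-block.

B has Jordan form
J =
  [-3,  0]
  [ 0, -2]
(up to reordering of blocks).

Per-block formulas:
  For a 1×1 block at λ = -3: exp(t · [-3]) = [e^(-3t)].
  For a 1×1 block at λ = -2: exp(t · [-2]) = [e^(-2t)].

After assembling e^{tJ} and conjugating by P, we get:

e^{tB} =
  [6*exp(-2*t) - 5*exp(-3*t), -6*exp(-2*t) + 6*exp(-3*t)]
  [5*exp(-2*t) - 5*exp(-3*t), -5*exp(-2*t) + 6*exp(-3*t)]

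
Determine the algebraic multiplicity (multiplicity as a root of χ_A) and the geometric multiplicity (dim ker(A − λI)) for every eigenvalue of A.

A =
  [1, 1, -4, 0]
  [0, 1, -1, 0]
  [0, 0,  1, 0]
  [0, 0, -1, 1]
λ = 1: alg = 4, geom = 2

Step 1 — factor the characteristic polynomial to read off the algebraic multiplicities:
  χ_A(x) = (x - 1)^4

Step 2 — compute geometric multiplicities via the rank-nullity identity g(λ) = n − rank(A − λI):
  rank(A − (1)·I) = 2, so dim ker(A − (1)·I) = n − 2 = 2

Summary:
  λ = 1: algebraic multiplicity = 4, geometric multiplicity = 2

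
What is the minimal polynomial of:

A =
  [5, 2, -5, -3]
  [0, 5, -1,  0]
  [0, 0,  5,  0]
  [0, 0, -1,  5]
x^3 - 15*x^2 + 75*x - 125

The characteristic polynomial is χ_A(x) = (x - 5)^4, so the eigenvalues are known. The minimal polynomial is
  m_A(x) = Π_λ (x − λ)^{k_λ}
where k_λ is the size of the *largest* Jordan block for λ (equivalently, the smallest k with (A − λI)^k v = 0 for every generalised eigenvector v of λ).

  λ = 5: largest Jordan block has size 3, contributing (x − 5)^3

So m_A(x) = (x - 5)^3 = x^3 - 15*x^2 + 75*x - 125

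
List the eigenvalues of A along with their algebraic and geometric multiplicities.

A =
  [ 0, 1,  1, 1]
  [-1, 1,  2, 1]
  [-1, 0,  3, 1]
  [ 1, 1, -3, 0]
λ = 1: alg = 4, geom = 2

Step 1 — factor the characteristic polynomial to read off the algebraic multiplicities:
  χ_A(x) = (x - 1)^4

Step 2 — compute geometric multiplicities via the rank-nullity identity g(λ) = n − rank(A − λI):
  rank(A − (1)·I) = 2, so dim ker(A − (1)·I) = n − 2 = 2

Summary:
  λ = 1: algebraic multiplicity = 4, geometric multiplicity = 2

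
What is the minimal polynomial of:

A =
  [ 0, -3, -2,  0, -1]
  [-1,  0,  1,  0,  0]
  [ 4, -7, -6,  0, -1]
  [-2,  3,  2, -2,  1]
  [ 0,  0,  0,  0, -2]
x^3 + 6*x^2 + 12*x + 8

The characteristic polynomial is χ_A(x) = (x + 2)^5, so the eigenvalues are known. The minimal polynomial is
  m_A(x) = Π_λ (x − λ)^{k_λ}
where k_λ is the size of the *largest* Jordan block for λ (equivalently, the smallest k with (A − λI)^k v = 0 for every generalised eigenvector v of λ).

  λ = -2: largest Jordan block has size 3, contributing (x + 2)^3

So m_A(x) = (x + 2)^3 = x^3 + 6*x^2 + 12*x + 8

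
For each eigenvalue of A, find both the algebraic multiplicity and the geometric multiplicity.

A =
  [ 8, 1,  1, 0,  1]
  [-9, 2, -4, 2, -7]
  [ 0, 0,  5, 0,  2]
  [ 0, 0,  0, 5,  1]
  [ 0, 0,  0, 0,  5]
λ = 5: alg = 5, geom = 2

Step 1 — factor the characteristic polynomial to read off the algebraic multiplicities:
  χ_A(x) = (x - 5)^5

Step 2 — compute geometric multiplicities via the rank-nullity identity g(λ) = n − rank(A − λI):
  rank(A − (5)·I) = 3, so dim ker(A − (5)·I) = n − 3 = 2

Summary:
  λ = 5: algebraic multiplicity = 5, geometric multiplicity = 2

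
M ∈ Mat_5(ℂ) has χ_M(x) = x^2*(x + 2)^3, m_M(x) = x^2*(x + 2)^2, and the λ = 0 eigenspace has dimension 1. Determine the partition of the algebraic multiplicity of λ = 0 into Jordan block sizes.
Block sizes for λ = 0: [2]

Step 1 — from the characteristic polynomial, algebraic multiplicity of λ = 0 is 2. From dim ker(M − (0)·I) = 1, there are exactly 1 Jordan blocks for λ = 0.
Step 2 — from the minimal polynomial, the factor (x − 0)^2 tells us the largest block for λ = 0 has size 2.
Step 3 — with total size 2, 1 blocks, and largest block 2, the block sizes (in nonincreasing order) are [2].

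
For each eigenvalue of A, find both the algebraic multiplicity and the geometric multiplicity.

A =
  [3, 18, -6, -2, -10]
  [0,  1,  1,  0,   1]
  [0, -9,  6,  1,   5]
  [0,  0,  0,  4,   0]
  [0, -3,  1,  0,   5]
λ = 3: alg = 1, geom = 1; λ = 4: alg = 4, geom = 2

Step 1 — factor the characteristic polynomial to read off the algebraic multiplicities:
  χ_A(x) = (x - 4)^4*(x - 3)

Step 2 — compute geometric multiplicities via the rank-nullity identity g(λ) = n − rank(A − λI):
  rank(A − (3)·I) = 4, so dim ker(A − (3)·I) = n − 4 = 1
  rank(A − (4)·I) = 3, so dim ker(A − (4)·I) = n − 3 = 2

Summary:
  λ = 3: algebraic multiplicity = 1, geometric multiplicity = 1
  λ = 4: algebraic multiplicity = 4, geometric multiplicity = 2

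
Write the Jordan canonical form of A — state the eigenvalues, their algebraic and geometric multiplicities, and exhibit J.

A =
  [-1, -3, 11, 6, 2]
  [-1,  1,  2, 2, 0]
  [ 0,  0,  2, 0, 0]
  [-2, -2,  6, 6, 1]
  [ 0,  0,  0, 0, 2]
J_3(2) ⊕ J_2(2)

The characteristic polynomial is
  det(x·I − A) = x^5 - 10*x^4 + 40*x^3 - 80*x^2 + 80*x - 32 = (x - 2)^5

Eigenvalues and multiplicities (the geometric multiplicity of λ is n − rank(A − λI), which equals the number of Jordan blocks for λ):
  λ = 2: algebraic multiplicity = 5, geometric multiplicity = 2

Determining the block sizes for each eigenvalue:
  λ = 2: with am = 5 and gm = 2, the partition is not yet determined (e.g. several partitions of 5 into 2 parts exist). Let N = A − (2)·I. Computing rank(N^1) = 3, rank(N^2) = 1, rank(N^3) = 0; the number of blocks of size ≥ j is rank(N^{j−1}) − rank(N^j), giving [2, 2, 1]. So we have 1 block(s) of size 3, 1 block(s) of size 2 → block sizes [3, 2]

Assembling the blocks gives a Jordan form
J =
  [2, 1, 0, 0, 0]
  [0, 2, 1, 0, 0]
  [0, 0, 2, 0, 0]
  [0, 0, 0, 2, 1]
  [0, 0, 0, 0, 2]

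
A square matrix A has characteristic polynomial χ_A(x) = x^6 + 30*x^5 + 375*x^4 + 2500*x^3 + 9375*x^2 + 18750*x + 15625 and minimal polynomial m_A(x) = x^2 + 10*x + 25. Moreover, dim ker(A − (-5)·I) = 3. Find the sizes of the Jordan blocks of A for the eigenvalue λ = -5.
Block sizes for λ = -5: [2, 2, 2]

Step 1 — from the characteristic polynomial, algebraic multiplicity of λ = -5 is 6. From dim ker(A − (-5)·I) = 3, there are exactly 3 Jordan blocks for λ = -5.
Step 2 — from the minimal polynomial, the factor (x + 5)^2 tells us the largest block for λ = -5 has size 2.
Step 3 — with total size 6, 3 blocks, and largest block 2, the block sizes (in nonincreasing order) are [2, 2, 2].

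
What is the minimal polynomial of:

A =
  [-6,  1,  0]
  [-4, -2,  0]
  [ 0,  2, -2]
x^3 + 10*x^2 + 32*x + 32

The characteristic polynomial is χ_A(x) = (x + 2)*(x + 4)^2, so the eigenvalues are known. The minimal polynomial is
  m_A(x) = Π_λ (x − λ)^{k_λ}
where k_λ is the size of the *largest* Jordan block for λ (equivalently, the smallest k with (A − λI)^k v = 0 for every generalised eigenvector v of λ).

  λ = -4: largest Jordan block has size 2, contributing (x + 4)^2
  λ = -2: largest Jordan block has size 1, contributing (x + 2)

So m_A(x) = (x + 2)*(x + 4)^2 = x^3 + 10*x^2 + 32*x + 32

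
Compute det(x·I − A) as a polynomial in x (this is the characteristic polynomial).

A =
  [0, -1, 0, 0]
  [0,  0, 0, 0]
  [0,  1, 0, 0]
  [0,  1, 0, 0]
x^4

Expanding det(x·I − A) (e.g. by cofactor expansion or by noting that A is similar to its Jordan form J, which has the same characteristic polynomial as A) gives
  χ_A(x) = x^4
which factors as x^4. The eigenvalues (with algebraic multiplicities) are λ = 0 with multiplicity 4.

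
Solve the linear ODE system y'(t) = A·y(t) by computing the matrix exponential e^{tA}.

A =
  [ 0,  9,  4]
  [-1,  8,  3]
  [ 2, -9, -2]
e^{tA} =
  [3*t^2*exp(2*t)/2 - 2*t*exp(2*t) + exp(2*t), 9*t*exp(2*t), 3*t^2*exp(2*t)/2 + 4*t*exp(2*t)]
  [t^2*exp(2*t) - t*exp(2*t), 6*t*exp(2*t) + exp(2*t), t^2*exp(2*t) + 3*t*exp(2*t)]
  [-3*t^2*exp(2*t)/2 + 2*t*exp(2*t), -9*t*exp(2*t), -3*t^2*exp(2*t)/2 - 4*t*exp(2*t) + exp(2*t)]

Strategy: write A = P · J · P⁻¹ where J is a Jordan canonical form, so e^{tA} = P · e^{tJ} · P⁻¹, and e^{tJ} can be computed block-by-block.

A has Jordan form
J =
  [2, 1, 0]
  [0, 2, 1]
  [0, 0, 2]
(up to reordering of blocks).

Per-block formulas:
  For a 3×3 Jordan block J_3(2): exp(t · J_3(2)) = e^(2t)·(I + t·N + (t^2/2)·N^2), where N is the 3×3 nilpotent shift.

After assembling e^{tJ} and conjugating by P, we get:

e^{tA} =
  [3*t^2*exp(2*t)/2 - 2*t*exp(2*t) + exp(2*t), 9*t*exp(2*t), 3*t^2*exp(2*t)/2 + 4*t*exp(2*t)]
  [t^2*exp(2*t) - t*exp(2*t), 6*t*exp(2*t) + exp(2*t), t^2*exp(2*t) + 3*t*exp(2*t)]
  [-3*t^2*exp(2*t)/2 + 2*t*exp(2*t), -9*t*exp(2*t), -3*t^2*exp(2*t)/2 - 4*t*exp(2*t) + exp(2*t)]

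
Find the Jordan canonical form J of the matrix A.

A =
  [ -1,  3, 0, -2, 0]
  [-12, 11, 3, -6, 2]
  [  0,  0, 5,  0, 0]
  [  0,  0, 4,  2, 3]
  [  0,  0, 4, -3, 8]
J_3(5) ⊕ J_2(5)

The characteristic polynomial is
  det(x·I − A) = x^5 - 25*x^4 + 250*x^3 - 1250*x^2 + 3125*x - 3125 = (x - 5)^5

Eigenvalues and multiplicities (the geometric multiplicity of λ is n − rank(A − λI), which equals the number of Jordan blocks for λ):
  λ = 5: algebraic multiplicity = 5, geometric multiplicity = 2

Determining the block sizes for each eigenvalue:
  λ = 5: with am = 5 and gm = 2, the partition is not yet determined (e.g. several partitions of 5 into 2 parts exist). Let N = A − (5)·I. Computing rank(N^1) = 3, rank(N^2) = 1, rank(N^3) = 0; the number of blocks of size ≥ j is rank(N^{j−1}) − rank(N^j), giving [2, 2, 1]. So we have 1 block(s) of size 3, 1 block(s) of size 2 → block sizes [3, 2]

Assembling the blocks gives a Jordan form
J =
  [5, 1, 0, 0, 0]
  [0, 5, 1, 0, 0]
  [0, 0, 5, 0, 0]
  [0, 0, 0, 5, 1]
  [0, 0, 0, 0, 5]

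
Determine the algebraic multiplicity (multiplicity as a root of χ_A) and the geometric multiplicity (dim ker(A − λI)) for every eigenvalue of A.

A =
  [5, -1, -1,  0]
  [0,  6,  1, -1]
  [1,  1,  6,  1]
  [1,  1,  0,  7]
λ = 6: alg = 4, geom = 2

Step 1 — factor the characteristic polynomial to read off the algebraic multiplicities:
  χ_A(x) = (x - 6)^4

Step 2 — compute geometric multiplicities via the rank-nullity identity g(λ) = n − rank(A − λI):
  rank(A − (6)·I) = 2, so dim ker(A − (6)·I) = n − 2 = 2

Summary:
  λ = 6: algebraic multiplicity = 4, geometric multiplicity = 2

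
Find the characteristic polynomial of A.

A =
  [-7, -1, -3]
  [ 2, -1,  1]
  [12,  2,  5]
x^3 + 3*x^2 + 3*x + 1

Expanding det(x·I − A) (e.g. by cofactor expansion or by noting that A is similar to its Jordan form J, which has the same characteristic polynomial as A) gives
  χ_A(x) = x^3 + 3*x^2 + 3*x + 1
which factors as (x + 1)^3. The eigenvalues (with algebraic multiplicities) are λ = -1 with multiplicity 3.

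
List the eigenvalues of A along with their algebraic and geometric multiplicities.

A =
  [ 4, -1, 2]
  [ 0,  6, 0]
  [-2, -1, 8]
λ = 6: alg = 3, geom = 2

Step 1 — factor the characteristic polynomial to read off the algebraic multiplicities:
  χ_A(x) = (x - 6)^3

Step 2 — compute geometric multiplicities via the rank-nullity identity g(λ) = n − rank(A − λI):
  rank(A − (6)·I) = 1, so dim ker(A − (6)·I) = n − 1 = 2

Summary:
  λ = 6: algebraic multiplicity = 3, geometric multiplicity = 2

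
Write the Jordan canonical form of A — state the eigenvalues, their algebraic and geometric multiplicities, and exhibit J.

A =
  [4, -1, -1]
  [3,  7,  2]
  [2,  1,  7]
J_3(6)

The characteristic polynomial is
  det(x·I − A) = x^3 - 18*x^2 + 108*x - 216 = (x - 6)^3

Eigenvalues and multiplicities (the geometric multiplicity of λ is n − rank(A − λI), which equals the number of Jordan blocks for λ):
  λ = 6: algebraic multiplicity = 3, geometric multiplicity = 1

Determining the block sizes for each eigenvalue:
  λ = 6: one block (gm = 1), so the single block has size am = 3 → block sizes [3]

Assembling the blocks gives a Jordan form
J =
  [6, 1, 0]
  [0, 6, 1]
  [0, 0, 6]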